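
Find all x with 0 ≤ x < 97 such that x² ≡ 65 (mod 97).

97 ≡ 1 (mod 4), so we find a root by search.
Trying successive values, 29² = 841 ≡ 65 (mod 97). The other root is 97 − 29 = 68.

29, 68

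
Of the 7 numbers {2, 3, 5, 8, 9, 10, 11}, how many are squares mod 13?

(2/13) = -1 → non-residue.
(3/13) = +1 → QR.
(5/13) = -1 → non-residue.
(8/13) = -1 → non-residue.
(9/13) = +1 → QR.
(10/13) = +1 → QR.
(11/13) = -1 → non-residue.
Total quadratic residues among the 7: 3.

3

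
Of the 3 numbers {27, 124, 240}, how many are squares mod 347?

2

(27/347) = +1 → QR.
(124/347) = +1 → QR.
(240/347) = -1 → non-residue.
Total quadratic residues among the 3: 2.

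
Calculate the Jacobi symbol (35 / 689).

Reciprocity: 35 ≡ 3 and 689 ≡ 1 (mod 4), so (35/689) = +(689/35).
Reduce top mod 35: now compute (24/35).
Pull out 2^3: since 35 ≡ 3 (mod 8), (2/35) = -1, so (2/35)^3 = -1.
Reciprocity: 3 ≡ 3 and 35 ≡ 3 (mod 4), so (3/35) = −(35/3).
Reduce top mod 3: now compute (2/3).
Pull out 2: since 3 ≡ 3 (mod 8), (2/3) = -1.
Reached (1/3) = 1. Collecting the sign flips along the way, the symbol is -1.

-1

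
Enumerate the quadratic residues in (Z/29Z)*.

1,4,5,6,7,9,13,16,20,22,23,24,25,28

Square k = 1,…,14 (k and 29−k give the same square):
1²=1, 2²=4, 3²=9, 4²=16, 5²=25, 6²≡7, 7²≡20, 8²≡6, 9²≡23, 10²≡13, 11²≡5, 12²≡28, 13²≡24, 14²≡22 (mod 29).
So the quadratic residues mod 29 are {1, 4, 5, 6, 7, 9, 13, 16, 20, 22, 23, 24, 25, 28}.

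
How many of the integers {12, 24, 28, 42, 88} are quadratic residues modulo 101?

(12/101) = -1 → non-residue.
(24/101) = +1 → QR.
(28/101) = -1 → non-residue.
(42/101) = -1 → non-residue.
(88/101) = +1 → QR.
Total quadratic residues among the 5: 2.

2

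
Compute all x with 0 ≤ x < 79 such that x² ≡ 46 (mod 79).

21, 58

Since 79 ≡ 3 (mod 4), a square root of 46 is 46^((79+1)/4) = 46^20 mod 79.
Repeated squaring: 46^2≡62, 46^4≡52, 46^8≡18, 46^16≡8 (mod 79).
46^20 = 46^(16+4) ≡ 21 (mod 79).
Check: 21² = 441 ≡ 46 (mod 79). The two roots are 21 and 58.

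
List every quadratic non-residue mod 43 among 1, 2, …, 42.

2,3,5,7,8,12,18,19,20,22,26,27,28,29,30,32,33,34,37,39,42

Square k = 1,…,21 (k and 43−k give the same square):
1²=1, 2²=4, 3²=9, 4²=16, 5²=25, 6²=36, 7²≡6, 8²≡21, 9²≡38, 10²≡14, 11²≡35, 12²≡15, 13²≡40, 14²≡24, 15²≡10, 16²≡41, 17²≡31, 18²≡23, 19²≡17, 20²≡13, 21²≡11 (mod 43).
The residues are {1, 4, 6, 9, 10, 11, 13, 14, 15, 16, 17, 21, 23, 24, 25, 31, 35, 36, 38, 40, 41}; the non-residues are the remaining 21 nonzero classes.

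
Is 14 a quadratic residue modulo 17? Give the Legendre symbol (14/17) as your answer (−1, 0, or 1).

Euler's criterion: (14/17) ≡ 14^8 (mod 17).
14^2 ≡ 9 (mod 17)
14^4 ≡ 13 (mod 17)
14^8 ≡ 16 (mod 17)
14^8 = 14^(8) ≡ 16 (mod 17).
Result is 16 ≡ −1, so (14/17) = −1.

-1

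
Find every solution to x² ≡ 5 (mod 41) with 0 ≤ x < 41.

13, 28

41 ≡ 1 (mod 4), so we find a root by search.
Trying successive values, 13² = 169 ≡ 5 (mod 41). The other root is 41 − 13 = 28.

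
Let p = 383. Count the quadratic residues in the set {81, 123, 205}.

(81/383) = +1 → QR.
(123/383) = -1 → non-residue.
(205/383) = +1 → QR.
Total quadratic residues among the 3: 2.

2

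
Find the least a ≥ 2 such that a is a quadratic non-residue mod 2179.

(2/2179) = −1, so 2 is the smallest positive non-residue mod 2179.

2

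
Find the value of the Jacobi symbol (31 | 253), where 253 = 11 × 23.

1

Reciprocity: 31 ≡ 3 and 253 ≡ 1 (mod 4), so (31/253) = +(253/31).
Reduce top mod 31: now compute (5/31).
Reciprocity: 5 ≡ 1 and 31 ≡ 3 (mod 4), so (5/31) = +(31/5).
Reduce top mod 5: now compute (1/5).
Reached (1/5) = 1. Collecting the sign flips along the way, the symbol is +1.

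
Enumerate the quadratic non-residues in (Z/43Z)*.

Square k = 1,…,21 (k and 43−k give the same square):
1²=1, 2²=4, 3²=9, 4²=16, 5²=25, 6²=36, 7²≡6, 8²≡21, 9²≡38, 10²≡14, 11²≡35, 12²≡15, 13²≡40, 14²≡24, 15²≡10, 16²≡41, 17²≡31, 18²≡23, 19²≡17, 20²≡13, 21²≡11 (mod 43).
The residues are {1, 4, 6, 9, 10, 11, 13, 14, 15, 16, 17, 21, 23, 24, 25, 31, 35, 36, 38, 40, 41}; the non-residues are the remaining 21 nonzero classes.

2 3 5 7 8 12 18 19 20 22 26 27 28 29 30 32 33 34 37 39 42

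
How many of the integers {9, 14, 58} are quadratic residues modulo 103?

3

(9/103) = +1 → QR.
(14/103) = +1 → QR.
(58/103) = +1 → QR.
Total quadratic residues among the 3: 3.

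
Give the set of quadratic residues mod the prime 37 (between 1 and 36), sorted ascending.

Square k = 1,…,18 (k and 37−k give the same square):
1²=1, 2²=4, 3²=9, 4²=16, 5²=25, 6²=36, 7²≡12, 8²≡27, 9²≡7, 10²≡26, 11²≡10, 12²≡33, 13²≡21, 14²≡11, 15²≡3, 16²≡34, 17²≡30, 18²≡28 (mod 37).
So the quadratic residues mod 37 are {1, 3, 4, 7, 9, 10, 11, 12, 16, 21, 25, 26, 27, 28, 30, 33, 34, 36}.

1 3 4 7 9 10 11 12 16 21 25 26 27 28 30 33 34 36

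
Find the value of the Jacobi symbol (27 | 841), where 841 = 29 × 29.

Reciprocity: 27 ≡ 3 and 841 ≡ 1 (mod 4), so (27/841) = +(841/27).
Reduce top mod 27: now compute (4/27).
Pull out 2^2: since 27 ≡ 3 (mod 8), (2/27) = -1, so (2/27)^2 = +1.
Reached (1/27) = 1. Collecting the sign flips along the way, the symbol is +1.

1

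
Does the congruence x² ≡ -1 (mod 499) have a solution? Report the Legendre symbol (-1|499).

First reduce: -1 ≡ 498 (mod 499).
Pull out 2: since 499 ≡ 3 (mod 8), (2/499) = -1.
Reciprocity: 249 ≡ 1 and 499 ≡ 3 (mod 4), so (249/499) = +(499/249).
Reduce top mod 249: now compute (1/249).
Reached (1/249) = 1. Collecting the sign flips along the way, the symbol is -1.

-1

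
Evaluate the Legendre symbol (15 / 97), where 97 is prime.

Reciprocity: 15 ≡ 3 and 97 ≡ 1 (mod 4), so (15/97) = +(97/15).
Reduce top mod 15: now compute (7/15).
Reciprocity: 7 ≡ 3 and 15 ≡ 3 (mod 4), so (7/15) = −(15/7).
Reduce top mod 7: now compute (1/7).
Reached (1/7) = 1. Collecting the sign flips along the way, the symbol is -1.

-1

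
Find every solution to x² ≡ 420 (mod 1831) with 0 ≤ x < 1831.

Since 1831 ≡ 3 (mod 4), a square root of 420 is 420^((1831+1)/4) = 420^458 mod 1831.
Repeated squaring: 420^2≡624, 420^4≡1204, 420^8≡1295, 420^16≡1660, 420^32≡1776, 420^64≡1194, 420^128≡1118, 420^256≡1182 (mod 1831).
420^458 = 420^(256+128+64+8+2) ≡ 1743 (mod 1831).
Check: 1743² = 3038049 ≡ 420 (mod 1831). The two roots are 88 and 1743.

88, 1743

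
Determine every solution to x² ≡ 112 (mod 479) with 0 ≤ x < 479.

152, 327

Since 479 ≡ 3 (mod 4), a square root of 112 is 112^((479+1)/4) = 112^120 mod 479.
Repeated squaring: 112^2≡90, 112^4≡436, 112^8≡412, 112^16≡178, 112^32≡70, 112^64≡110 (mod 479).
112^120 = 112^(64+32+16+8) ≡ 327 (mod 479).
Check: 327² = 106929 ≡ 112 (mod 479). The two roots are 152 and 327.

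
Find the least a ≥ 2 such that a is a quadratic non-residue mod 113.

(2/113) = +1, so 2 is a residue.
(3/113) = −1, so 3 is the smallest positive non-residue mod 113.

3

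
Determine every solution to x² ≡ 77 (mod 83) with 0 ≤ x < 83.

Since 83 ≡ 3 (mod 4), a square root of 77 is 77^((83+1)/4) = 77^21 mod 83.
Repeated squaring: 77^2≡36, 77^4≡51, 77^8≡28, 77^16≡37 (mod 83).
77^21 = 77^(16+4+1) ≡ 49 (mod 83).
Check: 49² = 2401 ≡ 77 (mod 83). The two roots are 34 and 49.

34, 49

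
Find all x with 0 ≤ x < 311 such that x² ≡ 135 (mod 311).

Since 311 ≡ 3 (mod 4), a square root of 135 is 135^((311+1)/4) = 135^78 mod 311.
Repeated squaring: 135^2≡187, 135^4≡137, 135^8≡109, 135^16≡63, 135^32≡237, 135^64≡189 (mod 311).
135^78 = 135^(64+8+4+2) ≡ 67 (mod 311).
Check: 67² = 4489 ≡ 135 (mod 311). The two roots are 67 and 244.

67, 244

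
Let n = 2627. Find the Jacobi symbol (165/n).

1

Reciprocity: 165 ≡ 1 and 2627 ≡ 3 (mod 4), so (165/2627) = +(2627/165).
Reduce top mod 165: now compute (152/165).
Pull out 2^3: since 165 ≡ 5 (mod 8), (2/165) = -1, so (2/165)^3 = -1.
Reciprocity: 19 ≡ 3 and 165 ≡ 1 (mod 4), so (19/165) = +(165/19).
Reduce top mod 19: now compute (13/19).
Reciprocity: 13 ≡ 1 and 19 ≡ 3 (mod 4), so (13/19) = +(19/13).
Reduce top mod 13: now compute (6/13).
Pull out 2: since 13 ≡ 5 (mod 8), (2/13) = -1.
Reciprocity: 3 ≡ 3 and 13 ≡ 1 (mod 4), so (3/13) = +(13/3).
Reduce top mod 3: now compute (1/3).
Reached (1/3) = 1. Collecting the sign flips along the way, the symbol is +1.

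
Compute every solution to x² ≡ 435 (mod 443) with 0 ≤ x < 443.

Since 443 ≡ 3 (mod 4), a square root of 435 is 435^((443+1)/4) = 435^111 mod 443.
Repeated squaring: 435^2≡64, 435^4≡109, 435^8≡363, 435^16≡198, 435^32≡220, 435^64≡113 (mod 443).
435^111 = 435^(64+32+8+4+2+1) ≡ 42 (mod 443).
Check: 42² = 1764 ≡ 435 (mod 443). The two roots are 42 and 401.

42, 401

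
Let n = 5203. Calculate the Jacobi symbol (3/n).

-1

Reciprocity: 3 ≡ 3 and 5203 ≡ 3 (mod 4), so (3/5203) = −(5203/3).
Reduce top mod 3: now compute (1/3).
Reached (1/3) = 1. Collecting the sign flips along the way, the symbol is -1.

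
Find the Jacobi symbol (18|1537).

Pull out 2: since 1537 ≡ 1 (mod 8), (2/1537) = +1.
Reciprocity: 9 ≡ 1 and 1537 ≡ 1 (mod 4), so (9/1537) = +(1537/9).
Reduce top mod 9: now compute (7/9).
Reciprocity: 7 ≡ 3 and 9 ≡ 1 (mod 4), so (7/9) = +(9/7).
Reduce top mod 7: now compute (2/7).
Pull out 2: since 7 ≡ 7 (mod 8), (2/7) = +1.
Reached (1/7) = 1. Collecting the sign flips along the way, the symbol is +1.

1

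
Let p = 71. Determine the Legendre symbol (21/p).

-1

Euler's criterion: (21/71) ≡ 21^35 (mod 71).
21^2 ≡ 15 (mod 71)
21^4 ≡ 12 (mod 71)
21^8 ≡ 2 (mod 71)
21^16 ≡ 4 (mod 71)
21^32 ≡ 16 (mod 71)
21^35 = 21^(32+2+1) ≡ 70 (mod 71).
Result is 70 ≡ −1, so (21/71) = −1.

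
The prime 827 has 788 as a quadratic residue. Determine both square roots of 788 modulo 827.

64, 763

Since 827 ≡ 3 (mod 4), a square root of 788 is 788^((827+1)/4) = 788^207 mod 827.
Repeated squaring: 788^2≡694, 788^4≡322, 788^8≡309, 788^16≡376, 788^32≡786, 788^64≡27, 788^128≡729 (mod 827).
788^207 = 788^(128+64+8+4+2+1) ≡ 64 (mod 827).
Check: 64² = 4096 ≡ 788 (mod 827). The two roots are 64 and 763.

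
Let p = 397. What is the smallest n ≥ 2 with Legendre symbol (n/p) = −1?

(2/397) = −1, so 2 is the smallest positive non-residue mod 397.

2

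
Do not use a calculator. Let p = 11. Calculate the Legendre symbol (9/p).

Reciprocity: 9 ≡ 1 and 11 ≡ 3 (mod 4), so (9/11) = +(11/9).
Reduce top mod 9: now compute (2/9).
Pull out 2: since 9 ≡ 1 (mod 8), (2/9) = +1.
Reached (1/9) = 1. Collecting the sign flips along the way, the symbol is +1.

1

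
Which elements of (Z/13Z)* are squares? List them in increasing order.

1 3 4 9 10 12

Square k = 1,…,6 (k and 13−k give the same square):
1²=1, 2²=4, 3²=9, 4²≡3, 5²≡12, 6²≡10 (mod 13).
So the quadratic residues mod 13 are {1, 3, 4, 9, 10, 12}.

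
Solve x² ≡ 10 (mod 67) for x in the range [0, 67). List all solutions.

Since 67 ≡ 3 (mod 4), a square root of 10 is 10^((67+1)/4) = 10^17 mod 67.
Repeated squaring: 10^2≡33, 10^4≡17, 10^8≡21, 10^16≡39 (mod 67).
10^17 = 10^(16+1) ≡ 55 (mod 67).
Check: 55² = 3025 ≡ 10 (mod 67). The two roots are 12 and 55.

12, 55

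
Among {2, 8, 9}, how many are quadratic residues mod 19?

(2/19) = -1 → non-residue.
(8/19) = -1 → non-residue.
(9/19) = +1 → QR.
Total quadratic residues among the 3: 1.

1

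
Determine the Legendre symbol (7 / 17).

Reciprocity: 7 ≡ 3 and 17 ≡ 1 (mod 4), so (7/17) = +(17/7).
Reduce top mod 7: now compute (3/7).
Reciprocity: 3 ≡ 3 and 7 ≡ 3 (mod 4), so (3/7) = −(7/3).
Reduce top mod 3: now compute (1/3).
Reached (1/3) = 1. Collecting the sign flips along the way, the symbol is -1.

-1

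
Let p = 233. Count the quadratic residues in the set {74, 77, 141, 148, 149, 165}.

3

(74/233) = +1 → QR.
(77/233) = -1 → non-residue.
(141/233) = +1 → QR.
(148/233) = +1 → QR.
(149/233) = -1 → non-residue.
(165/233) = -1 → non-residue.
Total quadratic residues among the 6: 3.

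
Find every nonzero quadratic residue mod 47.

Square k = 1,…,23 (k and 47−k give the same square):
1²=1, 2²=4, 3²=9, 4²=16, 5²=25, 6²=36, 7²≡2, 8²≡17, 9²≡34, 10²≡6, 11²≡27, 12²≡3, 13²≡28, 14²≡8, 15²≡37, 16²≡21, 17²≡7, 18²≡42, 19²≡32, 20²≡24, 21²≡18, 22²≡14, 23²≡12 (mod 47).
So the quadratic residues mod 47 are {1, 2, 3, 4, 6, 7, 8, 9, 12, 14, 16, 17, 18, 21, 24, 25, 27, 28, 32, 34, 36, 37, 42}.

1,2,3,4,6,7,8,9,12,14,16,17,18,21,24,25,27,28,32,34,36,37,42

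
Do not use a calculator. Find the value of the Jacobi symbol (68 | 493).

Pull out 2^2: since 493 ≡ 5 (mod 8), (2/493) = -1, so (2/493)^2 = +1.
Reciprocity: 17 ≡ 1 and 493 ≡ 1 (mod 4), so (17/493) = +(493/17).
Reduce top mod 17: now compute (0/17).
Top reduces to 0: gcd > 1, so the symbol is 0.

0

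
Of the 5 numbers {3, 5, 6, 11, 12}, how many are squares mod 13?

2

(3/13) = +1 → QR.
(5/13) = -1 → non-residue.
(6/13) = -1 → non-residue.
(11/13) = -1 → non-residue.
(12/13) = +1 → QR.
Total quadratic residues among the 5: 2.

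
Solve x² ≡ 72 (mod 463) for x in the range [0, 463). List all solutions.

Since 463 ≡ 3 (mod 4), a square root of 72 is 72^((463+1)/4) = 72^116 mod 463.
Repeated squaring: 72^2≡91, 72^4≡410, 72^8≡31, 72^16≡35, 72^32≡299, 72^64≡42 (mod 463).
72^116 = 72^(64+32+16+4) ≡ 292 (mod 463).
Check: 292² = 85264 ≡ 72 (mod 463). The two roots are 171 and 292.

171, 292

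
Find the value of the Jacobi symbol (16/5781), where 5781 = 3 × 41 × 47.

Pull out 2^4: since 5781 ≡ 5 (mod 8), (2/5781) = -1, so (2/5781)^4 = +1.
Reached (1/5781) = 1. Collecting the sign flips along the way, the symbol is +1.

1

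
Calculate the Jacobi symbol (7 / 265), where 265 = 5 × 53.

-1

Reciprocity: 7 ≡ 3 and 265 ≡ 1 (mod 4), so (7/265) = +(265/7).
Reduce top mod 7: now compute (6/7).
Pull out 2: since 7 ≡ 7 (mod 8), (2/7) = +1.
Reciprocity: 3 ≡ 3 and 7 ≡ 3 (mod 4), so (3/7) = −(7/3).
Reduce top mod 3: now compute (1/3).
Reached (1/3) = 1. Collecting the sign flips along the way, the symbol is -1.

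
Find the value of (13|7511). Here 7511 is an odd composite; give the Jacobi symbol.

1

Reciprocity: 13 ≡ 1 and 7511 ≡ 3 (mod 4), so (13/7511) = +(7511/13).
Reduce top mod 13: now compute (10/13).
Pull out 2: since 13 ≡ 5 (mod 8), (2/13) = -1.
Reciprocity: 5 ≡ 1 and 13 ≡ 1 (mod 4), so (5/13) = +(13/5).
Reduce top mod 5: now compute (3/5).
Reciprocity: 3 ≡ 3 and 5 ≡ 1 (mod 4), so (3/5) = +(5/3).
Reduce top mod 3: now compute (2/3).
Pull out 2: since 3 ≡ 3 (mod 8), (2/3) = -1.
Reached (1/3) = 1. Collecting the sign flips along the way, the symbol is +1.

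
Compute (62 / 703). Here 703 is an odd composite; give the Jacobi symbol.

Pull out 2: since 703 ≡ 7 (mod 8), (2/703) = +1.
Reciprocity: 31 ≡ 3 and 703 ≡ 3 (mod 4), so (31/703) = −(703/31).
Reduce top mod 31: now compute (21/31).
Reciprocity: 21 ≡ 1 and 31 ≡ 3 (mod 4), so (21/31) = +(31/21).
Reduce top mod 21: now compute (10/21).
Pull out 2: since 21 ≡ 5 (mod 8), (2/21) = -1.
Reciprocity: 5 ≡ 1 and 21 ≡ 1 (mod 4), so (5/21) = +(21/5).
Reduce top mod 5: now compute (1/5).
Reached (1/5) = 1. Collecting the sign flips along the way, the symbol is +1.

1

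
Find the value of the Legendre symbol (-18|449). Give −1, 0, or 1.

1

Euler's criterion: (-18/449) ≡ 431^224 (mod 449).
431^2 ≡ 324 (mod 449)
431^4 ≡ 359 (mod 449)
431^8 ≡ 18 (mod 449)
431^16 ≡ 324 (mod 449)
431^32 ≡ 359 (mod 449)
431^64 ≡ 18 (mod 449)
431^128 ≡ 324 (mod 449)
431^224 = 431^(128+64+32) ≡ 1 (mod 449).
Result is 1, so (-18/449) = 1.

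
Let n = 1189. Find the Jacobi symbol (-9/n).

1

First reduce: -9 ≡ 1180 (mod 1189).
Pull out 2^2: since 1189 ≡ 5 (mod 8), (2/1189) = -1, so (2/1189)^2 = +1.
Reciprocity: 295 ≡ 3 and 1189 ≡ 1 (mod 4), so (295/1189) = +(1189/295).
Reduce top mod 295: now compute (9/295).
Reciprocity: 9 ≡ 1 and 295 ≡ 3 (mod 4), so (9/295) = +(295/9).
Reduce top mod 9: now compute (7/9).
Reciprocity: 7 ≡ 3 and 9 ≡ 1 (mod 4), so (7/9) = +(9/7).
Reduce top mod 7: now compute (2/7).
Pull out 2: since 7 ≡ 7 (mod 8), (2/7) = +1.
Reached (1/7) = 1. Collecting the sign flips along the way, the symbol is +1.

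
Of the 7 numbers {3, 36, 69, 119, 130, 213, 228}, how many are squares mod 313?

5

(3/313) = +1 → QR.
(36/313) = +1 → QR.
(69/313) = -1 → non-residue.
(119/313) = +1 → QR.
(130/313) = -1 → non-residue.
(213/313) = +1 → QR.
(228/313) = +1 → QR.
Total quadratic residues among the 7: 5.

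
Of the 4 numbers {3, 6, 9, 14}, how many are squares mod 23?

3

(3/23) = +1 → QR.
(6/23) = +1 → QR.
(9/23) = +1 → QR.
(14/23) = -1 → non-residue.
Total quadratic residues among the 4: 3.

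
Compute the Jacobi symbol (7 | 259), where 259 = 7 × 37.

Reciprocity: 7 ≡ 3 and 259 ≡ 3 (mod 4), so (7/259) = −(259/7).
Reduce top mod 7: now compute (0/7).
Top reduces to 0: gcd > 1, so the symbol is 0.

0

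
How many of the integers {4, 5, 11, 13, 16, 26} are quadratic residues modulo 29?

4

(4/29) = +1 → QR.
(5/29) = +1 → QR.
(11/29) = -1 → non-residue.
(13/29) = +1 → QR.
(16/29) = +1 → QR.
(26/29) = -1 → non-residue.
Total quadratic residues among the 6: 4.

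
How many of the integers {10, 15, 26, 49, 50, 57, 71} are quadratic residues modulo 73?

4

(10/73) = -1 → non-residue.
(15/73) = -1 → non-residue.
(26/73) = -1 → non-residue.
(49/73) = +1 → QR.
(50/73) = +1 → QR.
(57/73) = +1 → QR.
(71/73) = +1 → QR.
Total quadratic residues among the 7: 4.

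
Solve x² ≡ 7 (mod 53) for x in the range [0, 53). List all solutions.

22, 31

53 ≡ 1 (mod 4), so we find a root by search.
Trying successive values, 22² = 484 ≡ 7 (mod 53). The other root is 53 − 22 = 31.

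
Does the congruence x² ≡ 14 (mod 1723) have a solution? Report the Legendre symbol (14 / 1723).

1

Pull out 2: since 1723 ≡ 3 (mod 8), (2/1723) = -1.
Reciprocity: 7 ≡ 3 and 1723 ≡ 3 (mod 4), so (7/1723) = −(1723/7).
Reduce top mod 7: now compute (1/7).
Reached (1/7) = 1. Collecting the sign flips along the way, the symbol is +1.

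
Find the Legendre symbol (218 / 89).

First reduce: 218 ≡ 40 (mod 89).
Pull out 2^3: since 89 ≡ 1 (mod 8), (2/89) = +1, so (2/89)^3 = +1.
Reciprocity: 5 ≡ 1 and 89 ≡ 1 (mod 4), so (5/89) = +(89/5).
Reduce top mod 5: now compute (4/5).
Pull out 2^2: since 5 ≡ 5 (mod 8), (2/5) = -1, so (2/5)^2 = +1.
Reached (1/5) = 1. Collecting the sign flips along the way, the symbol is +1.

1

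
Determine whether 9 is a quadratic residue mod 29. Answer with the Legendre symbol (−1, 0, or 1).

Euler's criterion: (9/29) ≡ 9^14 (mod 29).
9^2 ≡ 23 (mod 29)
9^4 ≡ 7 (mod 29)
9^8 ≡ 20 (mod 29)
9^14 = 9^(8+4+2) ≡ 1 (mod 29).
Result is 1, so (9/29) = 1.

1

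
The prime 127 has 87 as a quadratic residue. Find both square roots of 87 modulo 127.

50, 77

Since 127 ≡ 3 (mod 4), a square root of 87 is 87^((127+1)/4) = 87^32 mod 127.
Repeated squaring: 87^2≡76, 87^4≡61, 87^8≡38, 87^16≡47, 87^32≡50 (mod 127).
87^32 = 87^(32) ≡ 50 (mod 127).
Check: 50² = 2500 ≡ 87 (mod 127). The two roots are 50 and 77.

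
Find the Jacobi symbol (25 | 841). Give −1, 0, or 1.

Reciprocity: 25 ≡ 1 and 841 ≡ 1 (mod 4), so (25/841) = +(841/25).
Reduce top mod 25: now compute (16/25).
Pull out 2^4: since 25 ≡ 1 (mod 8), (2/25) = +1, so (2/25)^4 = +1.
Reached (1/25) = 1. Collecting the sign flips along the way, the symbol is +1.

1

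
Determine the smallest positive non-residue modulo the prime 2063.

5

(2/2063) = +1, so 2 is a residue.
(3/2063) = +1, so 3 is a residue.
(4/2063) = +1, so 4 is a residue.
(5/2063) = −1, so 5 is the smallest positive non-residue mod 2063.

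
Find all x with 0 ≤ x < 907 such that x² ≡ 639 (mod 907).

Since 907 ≡ 3 (mod 4), a square root of 639 is 639^((907+1)/4) = 639^227 mod 907.
Repeated squaring: 639^2≡171, 639^4≡217, 639^8≡832, 639^16≡183, 639^32≡837, 639^64≡365, 639^128≡803 (mod 907).
639^227 = 639^(128+64+32+2+1) ≡ 339 (mod 907).
Check: 339² = 114921 ≡ 639 (mod 907). The two roots are 339 and 568.

339, 568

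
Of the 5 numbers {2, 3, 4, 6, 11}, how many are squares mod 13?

2

(2/13) = -1 → non-residue.
(3/13) = +1 → QR.
(4/13) = +1 → QR.
(6/13) = -1 → non-residue.
(11/13) = -1 → non-residue.
Total quadratic residues among the 5: 2.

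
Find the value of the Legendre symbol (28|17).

-1

Euler's criterion: (28/17) ≡ 11^8 (mod 17).
11^2 ≡ 2 (mod 17)
11^4 ≡ 4 (mod 17)
11^8 ≡ 16 (mod 17)
11^8 = 11^(8) ≡ 16 (mod 17).
Result is 16 ≡ −1, so (28/17) = −1.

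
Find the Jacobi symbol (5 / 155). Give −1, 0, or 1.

Reciprocity: 5 ≡ 1 and 155 ≡ 3 (mod 4), so (5/155) = +(155/5).
Reduce top mod 5: now compute (0/5).
Top reduces to 0: gcd > 1, so the symbol is 0.

0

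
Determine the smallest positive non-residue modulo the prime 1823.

(2/1823) = +1, so 2 is a residue.
(3/1823) = +1, so 3 is a residue.
(4/1823) = +1, so 4 is a residue.
(5/1823) = −1, so 5 is the smallest positive non-residue mod 1823.

5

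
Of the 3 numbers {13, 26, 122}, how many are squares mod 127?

3

(13/127) = +1 → QR.
(26/127) = +1 → QR.
(122/127) = +1 → QR.
Total quadratic residues among the 3: 3.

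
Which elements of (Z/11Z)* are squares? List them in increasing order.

Square k = 1,…,5 (k and 11−k give the same square):
1²=1, 2²=4, 3²=9, 4²≡5, 5²≡3 (mod 11).
So the quadratic residues mod 11 are {1, 3, 4, 5, 9}.

1, 3, 4, 5, 9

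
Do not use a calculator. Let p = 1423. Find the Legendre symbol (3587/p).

First reduce: 3587 ≡ 741 (mod 1423).
Reciprocity: 741 ≡ 1 and 1423 ≡ 3 (mod 4), so (741/1423) = +(1423/741).
Reduce top mod 741: now compute (682/741).
Pull out 2: since 741 ≡ 5 (mod 8), (2/741) = -1.
Reciprocity: 341 ≡ 1 and 741 ≡ 1 (mod 4), so (341/741) = +(741/341).
Reduce top mod 341: now compute (59/341).
Reciprocity: 59 ≡ 3 and 341 ≡ 1 (mod 4), so (59/341) = +(341/59).
Reduce top mod 59: now compute (46/59).
Pull out 2: since 59 ≡ 3 (mod 8), (2/59) = -1.
Reciprocity: 23 ≡ 3 and 59 ≡ 3 (mod 4), so (23/59) = −(59/23).
Reduce top mod 23: now compute (13/23).
Reciprocity: 13 ≡ 1 and 23 ≡ 3 (mod 4), so (13/23) = +(23/13).
Reduce top mod 13: now compute (10/13).
Pull out 2: since 13 ≡ 5 (mod 8), (2/13) = -1.
Reciprocity: 5 ≡ 1 and 13 ≡ 1 (mod 4), so (5/13) = +(13/5).
Reduce top mod 5: now compute (3/5).
Reciprocity: 3 ≡ 3 and 5 ≡ 1 (mod 4), so (3/5) = +(5/3).
Reduce top mod 3: now compute (2/3).
Pull out 2: since 3 ≡ 3 (mod 8), (2/3) = -1.
Reached (1/3) = 1. Collecting the sign flips along the way, the symbol is -1.

-1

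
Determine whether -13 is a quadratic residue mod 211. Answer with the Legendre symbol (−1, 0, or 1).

First reduce: -13 ≡ 198 (mod 211).
Pull out 2: since 211 ≡ 3 (mod 8), (2/211) = -1.
Reciprocity: 99 ≡ 3 and 211 ≡ 3 (mod 4), so (99/211) = −(211/99).
Reduce top mod 99: now compute (13/99).
Reciprocity: 13 ≡ 1 and 99 ≡ 3 (mod 4), so (13/99) = +(99/13).
Reduce top mod 13: now compute (8/13).
Pull out 2^3: since 13 ≡ 5 (mod 8), (2/13) = -1, so (2/13)^3 = -1.
Reached (1/13) = 1. Collecting the sign flips along the way, the symbol is -1.

-1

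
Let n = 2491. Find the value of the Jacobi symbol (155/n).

Reciprocity: 155 ≡ 3 and 2491 ≡ 3 (mod 4), so (155/2491) = −(2491/155).
Reduce top mod 155: now compute (11/155).
Reciprocity: 11 ≡ 3 and 155 ≡ 3 (mod 4), so (11/155) = −(155/11).
Reduce top mod 11: now compute (1/11).
Reached (1/11) = 1. Collecting the sign flips along the way, the symbol is +1.

1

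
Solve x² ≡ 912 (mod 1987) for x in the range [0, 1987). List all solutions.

729, 1258

Since 1987 ≡ 3 (mod 4), a square root of 912 is 912^((1987+1)/4) = 912^497 mod 1987.
Repeated squaring: 912^2≡1178, 912^4≡758, 912^8≡321, 912^16≡1704, 912^32≡609, 912^64≡1299, 912^128≡438, 912^256≡1092 (mod 1987).
912^497 = 912^(256+128+64+32+16+1) ≡ 729 (mod 1987).
Check: 729² = 531441 ≡ 912 (mod 1987). The two roots are 729 and 1258.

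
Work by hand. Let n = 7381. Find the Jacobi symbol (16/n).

Pull out 2^4: since 7381 ≡ 5 (mod 8), (2/7381) = -1, so (2/7381)^4 = +1.
Reached (1/7381) = 1. Collecting the sign flips along the way, the symbol is +1.

1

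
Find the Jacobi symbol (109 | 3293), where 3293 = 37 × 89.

-1

Reciprocity: 109 ≡ 1 and 3293 ≡ 1 (mod 4), so (109/3293) = +(3293/109).
Reduce top mod 109: now compute (23/109).
Reciprocity: 23 ≡ 3 and 109 ≡ 1 (mod 4), so (23/109) = +(109/23).
Reduce top mod 23: now compute (17/23).
Reciprocity: 17 ≡ 1 and 23 ≡ 3 (mod 4), so (17/23) = +(23/17).
Reduce top mod 17: now compute (6/17).
Pull out 2: since 17 ≡ 1 (mod 8), (2/17) = +1.
Reciprocity: 3 ≡ 3 and 17 ≡ 1 (mod 4), so (3/17) = +(17/3).
Reduce top mod 3: now compute (2/3).
Pull out 2: since 3 ≡ 3 (mod 8), (2/3) = -1.
Reached (1/3) = 1. Collecting the sign flips along the way, the symbol is -1.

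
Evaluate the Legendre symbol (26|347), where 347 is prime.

-1

Euler's criterion: (26/347) ≡ 26^173 (mod 347).
26^2 ≡ 329 (mod 347)
26^4 ≡ 324 (mod 347)
26^8 ≡ 182 (mod 347)
26^16 ≡ 159 (mod 347)
26^32 ≡ 297 (mod 347)
26^64 ≡ 71 (mod 347)
26^128 ≡ 183 (mod 347)
26^173 = 26^(128+32+8+4+1) ≡ 346 (mod 347).
Result is 346 ≡ −1, so (26/347) = −1.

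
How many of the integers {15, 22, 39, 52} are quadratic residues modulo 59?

2

(15/59) = +1 → QR.
(22/59) = +1 → QR.
(39/59) = -1 → non-residue.
(52/59) = -1 → non-residue.
Total quadratic residues among the 4: 2.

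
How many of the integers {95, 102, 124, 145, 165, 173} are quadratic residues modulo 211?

(95/211) = +1 → QR.
(102/211) = -1 → non-residue.
(124/211) = -1 → non-residue.
(145/211) = -1 → non-residue.
(165/211) = -1 → non-residue.
(173/211) = +1 → QR.
Total quadratic residues among the 6: 2.

2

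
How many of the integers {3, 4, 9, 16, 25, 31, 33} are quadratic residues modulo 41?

6

(3/41) = -1 → non-residue.
(4/41) = +1 → QR.
(9/41) = +1 → QR.
(16/41) = +1 → QR.
(25/41) = +1 → QR.
(31/41) = +1 → QR.
(33/41) = +1 → QR.
Total quadratic residues among the 7: 6.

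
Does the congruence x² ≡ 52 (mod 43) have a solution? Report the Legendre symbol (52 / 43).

1

Euler's criterion: (52/43) ≡ 9^21 (mod 43).
9^2 ≡ 38 (mod 43)
9^4 ≡ 25 (mod 43)
9^8 ≡ 23 (mod 43)
9^16 ≡ 13 (mod 43)
9^21 = 9^(16+4+1) ≡ 1 (mod 43).
Result is 1, so (52/43) = 1.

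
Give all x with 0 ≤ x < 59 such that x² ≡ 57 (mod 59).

23, 36

Since 59 ≡ 3 (mod 4), a square root of 57 is 57^((59+1)/4) = 57^15 mod 59.
Repeated squaring: 57^2≡4, 57^4≡16, 57^8≡20 (mod 59).
57^15 = 57^(8+4+2+1) ≡ 36 (mod 59).
Check: 36² = 1296 ≡ 57 (mod 59). The two roots are 23 and 36.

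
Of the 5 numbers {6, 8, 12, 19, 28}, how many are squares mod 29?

(6/29) = +1 → QR.
(8/29) = -1 → non-residue.
(12/29) = -1 → non-residue.
(19/29) = -1 → non-residue.
(28/29) = +1 → QR.
Total quadratic residues among the 5: 2.

2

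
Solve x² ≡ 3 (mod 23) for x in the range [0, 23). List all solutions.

Since 23 ≡ 3 (mod 4), a square root of 3 is 3^((23+1)/4) = 3^6 mod 23.
Repeated squaring: 3^2≡9, 3^4≡12 (mod 23).
3^6 = 3^(4+2) ≡ 16 (mod 23).
Check: 16² = 256 ≡ 3 (mod 23). The two roots are 7 and 16.

7, 16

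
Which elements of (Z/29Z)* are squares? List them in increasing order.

Square k = 1,…,14 (k and 29−k give the same square):
1²=1, 2²=4, 3²=9, 4²=16, 5²=25, 6²≡7, 7²≡20, 8²≡6, 9²≡23, 10²≡13, 11²≡5, 12²≡28, 13²≡24, 14²≡22 (mod 29).
So the quadratic residues mod 29 are {1, 4, 5, 6, 7, 9, 13, 16, 20, 22, 23, 24, 25, 28}.

1, 4, 5, 6, 7, 9, 13, 16, 20, 22, 23, 24, 25, 28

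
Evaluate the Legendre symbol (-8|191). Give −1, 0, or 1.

-1

First reduce: -8 ≡ 183 (mod 191).
Reciprocity: 183 ≡ 3 and 191 ≡ 3 (mod 4), so (183/191) = −(191/183).
Reduce top mod 183: now compute (8/183).
Pull out 2^3: since 183 ≡ 7 (mod 8), (2/183) = +1, so (2/183)^3 = +1.
Reached (1/183) = 1. Collecting the sign flips along the way, the symbol is -1.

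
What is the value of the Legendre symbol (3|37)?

1

Euler's criterion: (3/37) ≡ 3^18 (mod 37).
3^2 ≡ 9 (mod 37)
3^4 ≡ 7 (mod 37)
3^8 ≡ 12 (mod 37)
3^16 ≡ 33 (mod 37)
3^18 = 3^(16+2) ≡ 1 (mod 37).
Result is 1, so (3/37) = 1.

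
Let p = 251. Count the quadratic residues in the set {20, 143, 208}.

(20/251) = +1 → QR.
(143/251) = -1 → non-residue.
(208/251) = +1 → QR.
Total quadratic residues among the 3: 2.

2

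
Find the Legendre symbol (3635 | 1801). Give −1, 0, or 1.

First reduce: 3635 ≡ 33 (mod 1801).
Reciprocity: 33 ≡ 1 and 1801 ≡ 1 (mod 4), so (33/1801) = +(1801/33).
Reduce top mod 33: now compute (19/33).
Reciprocity: 19 ≡ 3 and 33 ≡ 1 (mod 4), so (19/33) = +(33/19).
Reduce top mod 19: now compute (14/19).
Pull out 2: since 19 ≡ 3 (mod 8), (2/19) = -1.
Reciprocity: 7 ≡ 3 and 19 ≡ 3 (mod 4), so (7/19) = −(19/7).
Reduce top mod 7: now compute (5/7).
Reciprocity: 5 ≡ 1 and 7 ≡ 3 (mod 4), so (5/7) = +(7/5).
Reduce top mod 5: now compute (2/5).
Pull out 2: since 5 ≡ 5 (mod 8), (2/5) = -1.
Reached (1/5) = 1. Collecting the sign flips along the way, the symbol is -1.

-1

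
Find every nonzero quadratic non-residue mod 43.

Square k = 1,…,21 (k and 43−k give the same square):
1²=1, 2²=4, 3²=9, 4²=16, 5²=25, 6²=36, 7²≡6, 8²≡21, 9²≡38, 10²≡14, 11²≡35, 12²≡15, 13²≡40, 14²≡24, 15²≡10, 16²≡41, 17²≡31, 18²≡23, 19²≡17, 20²≡13, 21²≡11 (mod 43).
The residues are {1, 4, 6, 9, 10, 11, 13, 14, 15, 16, 17, 21, 23, 24, 25, 31, 35, 36, 38, 40, 41}; the non-residues are the remaining 21 nonzero classes.

2, 3, 5, 7, 8, 12, 18, 19, 20, 22, 26, 27, 28, 29, 30, 32, 33, 34, 37, 39, 42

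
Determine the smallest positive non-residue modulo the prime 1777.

(2/1777) = +1, so 2 is a residue.
(3/1777) = +1, so 3 is a residue.
(4/1777) = +1, so 4 is a residue.
(5/1777) = −1, so 5 is the smallest positive non-residue mod 1777.

5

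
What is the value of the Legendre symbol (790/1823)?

Pull out 2: since 1823 ≡ 7 (mod 8), (2/1823) = +1.
Reciprocity: 395 ≡ 3 and 1823 ≡ 3 (mod 4), so (395/1823) = −(1823/395).
Reduce top mod 395: now compute (243/395).
Reciprocity: 243 ≡ 3 and 395 ≡ 3 (mod 4), so (243/395) = −(395/243).
Reduce top mod 243: now compute (152/243).
Pull out 2^3: since 243 ≡ 3 (mod 8), (2/243) = -1, so (2/243)^3 = -1.
Reciprocity: 19 ≡ 3 and 243 ≡ 3 (mod 4), so (19/243) = −(243/19).
Reduce top mod 19: now compute (15/19).
Reciprocity: 15 ≡ 3 and 19 ≡ 3 (mod 4), so (15/19) = −(19/15).
Reduce top mod 15: now compute (4/15).
Pull out 2^2: since 15 ≡ 7 (mod 8), (2/15) = +1, so (2/15)^2 = +1.
Reached (1/15) = 1. Collecting the sign flips along the way, the symbol is -1.

-1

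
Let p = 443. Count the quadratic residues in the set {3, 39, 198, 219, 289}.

(3/443) = +1 → QR.
(39/443) = +1 → QR.
(198/443) = +1 → QR.
(219/443) = -1 → non-residue.
(289/443) = +1 → QR.
Total quadratic residues among the 5: 4.

4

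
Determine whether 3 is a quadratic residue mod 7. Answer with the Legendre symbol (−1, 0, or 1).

Reciprocity: 3 ≡ 3 and 7 ≡ 3 (mod 4), so (3/7) = −(7/3).
Reduce top mod 3: now compute (1/3).
Reached (1/3) = 1. Collecting the sign flips along the way, the symbol is -1.

-1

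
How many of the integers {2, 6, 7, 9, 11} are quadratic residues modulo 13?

(2/13) = -1 → non-residue.
(6/13) = -1 → non-residue.
(7/13) = -1 → non-residue.
(9/13) = +1 → QR.
(11/13) = -1 → non-residue.
Total quadratic residues among the 5: 1.

1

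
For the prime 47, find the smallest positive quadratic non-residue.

5

(2/47) = +1, so 2 is a residue.
(3/47) = +1, so 3 is a residue.
(4/47) = +1, so 4 is a residue.
(5/47) = −1, so 5 is the smallest positive non-residue mod 47.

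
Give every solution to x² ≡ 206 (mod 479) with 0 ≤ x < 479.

Since 479 ≡ 3 (mod 4), a square root of 206 is 206^((479+1)/4) = 206^120 mod 479.
Repeated squaring: 206^2≡284, 206^4≡184, 206^8≡326, 206^16≡417, 206^32≡12, 206^64≡144 (mod 479).
206^120 = 206^(64+32+16+8) ≡ 428 (mod 479).
Check: 428² = 183184 ≡ 206 (mod 479). The two roots are 51 and 428.

51, 428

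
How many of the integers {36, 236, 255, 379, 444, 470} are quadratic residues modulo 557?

(36/557) = +1 → QR.
(236/557) = +1 → QR.
(255/557) = +1 → QR.
(379/557) = +1 → QR.
(444/557) = +1 → QR.
(470/557) = -1 → non-residue.
Total quadratic residues among the 6: 5.

5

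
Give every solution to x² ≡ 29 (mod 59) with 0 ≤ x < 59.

18, 41

Since 59 ≡ 3 (mod 4), a square root of 29 is 29^((59+1)/4) = 29^15 mod 59.
Repeated squaring: 29^2≡15, 29^4≡48, 29^8≡3 (mod 59).
29^15 = 29^(8+4+2+1) ≡ 41 (mod 59).
Check: 41² = 1681 ≡ 29 (mod 59). The two roots are 18 and 41.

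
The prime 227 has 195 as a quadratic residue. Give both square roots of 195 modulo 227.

Since 227 ≡ 3 (mod 4), a square root of 195 is 195^((227+1)/4) = 195^57 mod 227.
Repeated squaring: 195^2≡116, 195^4≡63, 195^8≡110, 195^16≡69, 195^32≡221 (mod 227).
195^57 = 195^(32+16+8+1) ≡ 167 (mod 227).
Check: 167² = 27889 ≡ 195 (mod 227). The two roots are 60 and 167.

60, 167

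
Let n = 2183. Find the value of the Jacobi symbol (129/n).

1

Reciprocity: 129 ≡ 1 and 2183 ≡ 3 (mod 4), so (129/2183) = +(2183/129).
Reduce top mod 129: now compute (119/129).
Reciprocity: 119 ≡ 3 and 129 ≡ 1 (mod 4), so (119/129) = +(129/119).
Reduce top mod 119: now compute (10/119).
Pull out 2: since 119 ≡ 7 (mod 8), (2/119) = +1.
Reciprocity: 5 ≡ 1 and 119 ≡ 3 (mod 4), so (5/119) = +(119/5).
Reduce top mod 5: now compute (4/5).
Pull out 2^2: since 5 ≡ 5 (mod 8), (2/5) = -1, so (2/5)^2 = +1.
Reached (1/5) = 1. Collecting the sign flips along the way, the symbol is +1.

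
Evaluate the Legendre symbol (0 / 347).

Top reduces to 0: gcd > 1, so the symbol is 0.

0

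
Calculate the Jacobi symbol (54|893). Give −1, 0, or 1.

Pull out 2: since 893 ≡ 5 (mod 8), (2/893) = -1.
Reciprocity: 27 ≡ 3 and 893 ≡ 1 (mod 4), so (27/893) = +(893/27).
Reduce top mod 27: now compute (2/27).
Pull out 2: since 27 ≡ 3 (mod 8), (2/27) = -1.
Reached (1/27) = 1. Collecting the sign flips along the way, the symbol is +1.

1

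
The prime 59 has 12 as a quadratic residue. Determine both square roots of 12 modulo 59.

Since 59 ≡ 3 (mod 4), a square root of 12 is 12^((59+1)/4) = 12^15 mod 59.
Repeated squaring: 12^2≡26, 12^4≡27, 12^8≡21 (mod 59).
12^15 = 12^(8+4+2+1) ≡ 22 (mod 59).
Check: 22² = 484 ≡ 12 (mod 59). The two roots are 22 and 37.

22, 37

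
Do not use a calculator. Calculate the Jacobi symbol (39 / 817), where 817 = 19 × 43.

-1

Reciprocity: 39 ≡ 3 and 817 ≡ 1 (mod 4), so (39/817) = +(817/39).
Reduce top mod 39: now compute (37/39).
Reciprocity: 37 ≡ 1 and 39 ≡ 3 (mod 4), so (37/39) = +(39/37).
Reduce top mod 37: now compute (2/37).
Pull out 2: since 37 ≡ 5 (mod 8), (2/37) = -1.
Reached (1/37) = 1. Collecting the sign flips along the way, the symbol is -1.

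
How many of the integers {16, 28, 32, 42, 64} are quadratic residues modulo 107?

3

(16/107) = +1 → QR.
(28/107) = -1 → non-residue.
(32/107) = -1 → non-residue.
(42/107) = +1 → QR.
(64/107) = +1 → QR.
Total quadratic residues among the 5: 3.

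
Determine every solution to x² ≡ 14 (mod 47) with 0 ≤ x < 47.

22, 25

Since 47 ≡ 3 (mod 4), a square root of 14 is 14^((47+1)/4) = 14^12 mod 47.
Repeated squaring: 14^2≡8, 14^4≡17, 14^8≡7 (mod 47).
14^12 = 14^(8+4) ≡ 25 (mod 47).
Check: 25² = 625 ≡ 14 (mod 47). The two roots are 22 and 25.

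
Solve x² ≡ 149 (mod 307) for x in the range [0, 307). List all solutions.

145, 162

Since 307 ≡ 3 (mod 4), a square root of 149 is 149^((307+1)/4) = 149^77 mod 307.
Repeated squaring: 149^2≡97, 149^4≡199, 149^8≡305, 149^16≡4, 149^32≡16, 149^64≡256 (mod 307).
149^77 = 149^(64+8+4+1) ≡ 145 (mod 307).
Check: 145² = 21025 ≡ 149 (mod 307). The two roots are 145 and 162.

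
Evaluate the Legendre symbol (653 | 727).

1

Reciprocity: 653 ≡ 1 and 727 ≡ 3 (mod 4), so (653/727) = +(727/653).
Reduce top mod 653: now compute (74/653).
Pull out 2: since 653 ≡ 5 (mod 8), (2/653) = -1.
Reciprocity: 37 ≡ 1 and 653 ≡ 1 (mod 4), so (37/653) = +(653/37).
Reduce top mod 37: now compute (24/37).
Pull out 2^3: since 37 ≡ 5 (mod 8), (2/37) = -1, so (2/37)^3 = -1.
Reciprocity: 3 ≡ 3 and 37 ≡ 1 (mod 4), so (3/37) = +(37/3).
Reduce top mod 3: now compute (1/3).
Reached (1/3) = 1. Collecting the sign flips along the way, the symbol is +1.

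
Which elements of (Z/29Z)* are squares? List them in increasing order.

1, 4, 5, 6, 7, 9, 13, 16, 20, 22, 23, 24, 25, 28

Square k = 1,…,14 (k and 29−k give the same square):
1²=1, 2²=4, 3²=9, 4²=16, 5²=25, 6²≡7, 7²≡20, 8²≡6, 9²≡23, 10²≡13, 11²≡5, 12²≡28, 13²≡24, 14²≡22 (mod 29).
So the quadratic residues mod 29 are {1, 4, 5, 6, 7, 9, 13, 16, 20, 22, 23, 24, 25, 28}.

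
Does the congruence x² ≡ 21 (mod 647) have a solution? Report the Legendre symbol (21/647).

Euler's criterion: (21/647) ≡ 21^323 (mod 647).
21^2 ≡ 441 (mod 647)
21^4 ≡ 381 (mod 647)
21^8 ≡ 233 (mod 647)
21^16 ≡ 588 (mod 647)
21^32 ≡ 246 (mod 647)
21^64 ≡ 345 (mod 647)
21^128 ≡ 624 (mod 647)
21^256 ≡ 529 (mod 647)
21^323 = 21^(256+64+2+1) ≡ 1 (mod 647).
Result is 1, so (21/647) = 1.

1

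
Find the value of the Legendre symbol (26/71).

Pull out 2: since 71 ≡ 7 (mod 8), (2/71) = +1.
Reciprocity: 13 ≡ 1 and 71 ≡ 3 (mod 4), so (13/71) = +(71/13).
Reduce top mod 13: now compute (6/13).
Pull out 2: since 13 ≡ 5 (mod 8), (2/13) = -1.
Reciprocity: 3 ≡ 3 and 13 ≡ 1 (mod 4), so (3/13) = +(13/3).
Reduce top mod 3: now compute (1/3).
Reached (1/3) = 1. Collecting the sign flips along the way, the symbol is -1.

-1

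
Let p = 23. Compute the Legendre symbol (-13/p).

-1

First reduce: -13 ≡ 10 (mod 23).
Pull out 2: since 23 ≡ 7 (mod 8), (2/23) = +1.
Reciprocity: 5 ≡ 1 and 23 ≡ 3 (mod 4), so (5/23) = +(23/5).
Reduce top mod 5: now compute (3/5).
Reciprocity: 3 ≡ 3 and 5 ≡ 1 (mod 4), so (3/5) = +(5/3).
Reduce top mod 3: now compute (2/3).
Pull out 2: since 3 ≡ 3 (mod 8), (2/3) = -1.
Reached (1/3) = 1. Collecting the sign flips along the way, the symbol is -1.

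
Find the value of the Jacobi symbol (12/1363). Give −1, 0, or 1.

Pull out 2^2: since 1363 ≡ 3 (mod 8), (2/1363) = -1, so (2/1363)^2 = +1.
Reciprocity: 3 ≡ 3 and 1363 ≡ 3 (mod 4), so (3/1363) = −(1363/3).
Reduce top mod 3: now compute (1/3).
Reached (1/3) = 1. Collecting the sign flips along the way, the symbol is -1.

-1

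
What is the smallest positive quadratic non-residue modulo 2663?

5

(2/2663) = +1, so 2 is a residue.
(3/2663) = +1, so 3 is a residue.
(4/2663) = +1, so 4 is a residue.
(5/2663) = −1, so 5 is the smallest positive non-residue mod 2663.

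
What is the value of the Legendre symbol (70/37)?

1

First reduce: 70 ≡ 33 (mod 37).
Reciprocity: 33 ≡ 1 and 37 ≡ 1 (mod 4), so (33/37) = +(37/33).
Reduce top mod 33: now compute (4/33).
Pull out 2^2: since 33 ≡ 1 (mod 8), (2/33) = +1, so (2/33)^2 = +1.
Reached (1/33) = 1. Collecting the sign flips along the way, the symbol is +1.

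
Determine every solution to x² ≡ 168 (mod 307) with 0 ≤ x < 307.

Since 307 ≡ 3 (mod 4), a square root of 168 is 168^((307+1)/4) = 168^77 mod 307.
Repeated squaring: 168^2≡287, 168^4≡93, 168^8≡53, 168^16≡46, 168^32≡274, 168^64≡168 (mod 307).
168^77 = 168^(64+8+4+1) ≡ 274 (mod 307).
Check: 274² = 75076 ≡ 168 (mod 307). The two roots are 33 and 274.

33, 274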